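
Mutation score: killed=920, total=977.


Mutation score = killed / total * 100
Mutation score = 920 / 977 * 100
Mutation score = 94.17%

94.17%


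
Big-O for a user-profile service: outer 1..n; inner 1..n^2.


Reasoning: n times n^2
Complexity: O(n^3)

O(n^3)


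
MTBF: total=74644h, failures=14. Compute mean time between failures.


Formula: MTBF = Total operating time / Number of failures
MTBF = 74644 / 14
MTBF = 5331.71 hours

5331.71 hours


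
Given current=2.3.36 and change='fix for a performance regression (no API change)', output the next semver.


Current: 2.3.36
Change category: 'fix for a performance regression (no API change)' → patch bump
SemVer rule: patch bump → increment PATCH (MAJOR and MINOR unchanged)
New: 2.3.37

2.3.37


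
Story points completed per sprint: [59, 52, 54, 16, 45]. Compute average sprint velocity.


Formula: Avg velocity = Total points / Number of sprints
Points: [59, 52, 54, 16, 45]
Sum = 59 + 52 + 54 + 16 + 45 = 226
Avg velocity = 226 / 5 = 45.2 points/sprint

45.2 points/sprint


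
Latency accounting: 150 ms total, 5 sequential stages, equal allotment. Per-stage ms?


Formula: per_stage = total_budget / stages
per_stage = 150 / 5
per_stage = 30.0 ms

30.0 ms


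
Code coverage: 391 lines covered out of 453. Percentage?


Coverage = covered / total * 100
Coverage = 391 / 453 * 100
Coverage = 86.31%

86.31%


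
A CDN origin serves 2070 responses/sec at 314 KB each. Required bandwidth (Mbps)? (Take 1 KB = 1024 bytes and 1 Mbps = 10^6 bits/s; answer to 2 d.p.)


Formula: Mbps = payload_bytes * RPS * 8 / 1e6
Payload per request = 314 KB = 314 * 1024 = 321536 bytes
Total bytes/sec = 321536 * 2070 = 665579520
Total bits/sec = 665579520 * 8 = 5324636160
Mbps = 5324636160 / 1e6 = 5324.64

5324.64 Mbps


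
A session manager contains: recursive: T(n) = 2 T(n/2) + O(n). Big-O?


Reasoning: master theorem case 2 (merge-sort recurrence)
Complexity: O(n log n)

O(n log n)


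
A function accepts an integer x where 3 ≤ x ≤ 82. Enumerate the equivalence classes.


Valid range: [3, 82]
Class 1: x < 3 — invalid
Class 2: 3 ≤ x ≤ 82 — valid
Class 3: x > 82 — invalid
Total equivalence classes: 3

3 equivalence classes


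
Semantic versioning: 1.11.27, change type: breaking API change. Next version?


Current: 1.11.27
Change category: 'breaking API change' → major bump
SemVer rule: major bump → increment MAJOR, reset MINOR and PATCH to 0
New: 2.0.0

2.0.0


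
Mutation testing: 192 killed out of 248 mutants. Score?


Mutation score = killed / total * 100
Mutation score = 192 / 248 * 100
Mutation score = 77.42%

77.42%


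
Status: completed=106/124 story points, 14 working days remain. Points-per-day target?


Formula: Required rate = Remaining points / Days left
Remaining = 124 - 106 = 18 points
Required rate = 18 / 14 = 1.29 points/day

1.29 points/day


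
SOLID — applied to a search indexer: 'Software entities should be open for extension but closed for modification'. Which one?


This describes the Open/Closed Principle (OCP)

Open/Closed Principle (OCP)


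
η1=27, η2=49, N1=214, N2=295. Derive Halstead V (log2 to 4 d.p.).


Formula: V = N * log2(η), where N = N1 + N2 and η = η1 + η2
η = 27 + 49 = 76
N = 214 + 295 = 509
log2(76) ≈ 6.2479
V = 509 * 6.2479 = 3180.18

3180.18


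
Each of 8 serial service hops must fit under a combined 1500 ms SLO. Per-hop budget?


Formula: per_stage = total_budget / stages
per_stage = 1500 / 8
per_stage = 187.5 ms

187.5 ms


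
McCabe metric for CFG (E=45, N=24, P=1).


Formula: V(G) = E - N + 2P
V(G) = 45 - 24 + 2*1
V(G) = 21 + 2
V(G) = 23

23


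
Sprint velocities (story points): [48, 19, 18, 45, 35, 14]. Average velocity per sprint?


Formula: Avg velocity = Total points / Number of sprints
Points: [48, 19, 18, 45, 35, 14]
Sum = 48 + 19 + 18 + 45 + 35 + 14 = 179
Avg velocity = 179 / 6 = 29.83 points/sprint

29.83 points/sprint


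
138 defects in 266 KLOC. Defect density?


Defect density = defects / KLOC
Defect density = 138 / 266
Defect density = 0.519 defects/KLOC

0.519 defects/KLOC


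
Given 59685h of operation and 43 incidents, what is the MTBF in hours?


Formula: MTBF = Total operating time / Number of failures
MTBF = 59685 / 43
MTBF = 1388.02 hours

1388.02 hours


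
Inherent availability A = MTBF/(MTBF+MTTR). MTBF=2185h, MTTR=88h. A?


Availability = MTBF / (MTBF + MTTR)
Availability = 2185 / (2185 + 88)
Availability = 2185 / 2273
Availability = 96.1285%

96.1285%


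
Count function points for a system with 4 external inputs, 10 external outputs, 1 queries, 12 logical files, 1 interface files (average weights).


UFP = EI*4 + EO*5 + EQ*4 + ILF*10 + EIF*7
UFP = 4*4 + 10*5 + 1*4 + 12*10 + 1*7
UFP = 16 + 50 + 4 + 120 + 7
UFP = 197

197


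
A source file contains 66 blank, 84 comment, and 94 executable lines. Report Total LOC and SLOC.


Total LOC = blank + comment + code
Total LOC = 66 + 84 + 94 = 244
SLOC (source only) = code = 94

Total LOC: 244, SLOC: 94


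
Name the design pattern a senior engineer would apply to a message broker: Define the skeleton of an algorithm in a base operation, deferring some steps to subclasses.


This matches the Template Method pattern

Template Method


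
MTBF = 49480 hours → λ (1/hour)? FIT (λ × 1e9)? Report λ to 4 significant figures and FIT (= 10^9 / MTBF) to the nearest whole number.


Formula: λ = 1 / MTBF; FIT = λ × 1e9 = 1e9 / MTBF
λ = 1 / 49480 ≈ 2.021e-05 failures/hour
FIT = 1e9 / 49480 ≈ 20210 failures per 1e9 hours (nearest whole number)

λ = 2.021e-05 /h, FIT = 20210


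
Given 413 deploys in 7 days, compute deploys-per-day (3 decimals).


Formula: deployments per day = releases / days
= 413 / 7
= 59.0 deploys/day
(equivalently, 413.0 deploys/week)

59.0 deploys/day


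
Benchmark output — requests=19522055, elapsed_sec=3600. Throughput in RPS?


Formula: throughput = requests / seconds
throughput = 19522055 / 3600
throughput = 5422.79 requests/second

5422.79 requests/second


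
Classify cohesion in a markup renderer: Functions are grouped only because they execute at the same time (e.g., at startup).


Reasoning: Related by timing only
Type: Temporal cohesion

Temporal cohesion


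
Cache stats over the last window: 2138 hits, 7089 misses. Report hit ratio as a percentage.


Formula: hit rate = hits / (hits + misses) * 100
hit rate = 2138 / (2138 + 7089) * 100
hit rate = 2138 / 9227 * 100
hit rate = 23.17%

23.17%


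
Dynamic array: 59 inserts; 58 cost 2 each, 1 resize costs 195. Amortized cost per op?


Formula: Amortized cost = Total cost / Operations
Total cost = (58 * 2) + (1 * 195)
Total cost = 116 + 195 = 311
Amortized = 311 / 59 = 5.2712

5.2712


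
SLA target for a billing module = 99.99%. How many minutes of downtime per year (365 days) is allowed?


Formula: allowed downtime = period * (100 - SLA) / 100
Period (year (365 days)) = 525600 minutes
Unavailability fraction = (100 - 99.99) / 100
Allowed downtime = 525600 * (100 - 99.99) / 100
Allowed downtime = 52.56 minutes

52.56 minutes


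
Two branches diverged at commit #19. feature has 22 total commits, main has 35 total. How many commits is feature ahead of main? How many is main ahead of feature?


Common ancestor: commit #19
feature commits after divergence: 22 - 19 = 3
main commits after divergence: 35 - 19 = 16
feature is 3 commits ahead of main
main is 16 commits ahead of feature

feature ahead: 3, main ahead: 16


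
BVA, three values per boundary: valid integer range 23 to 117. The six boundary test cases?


Range: [23, 117]
Boundaries: just below min, min, min+1, max-1, max, just above max
Values: [22, 23, 24, 116, 117, 118]

[22, 23, 24, 116, 117, 118]


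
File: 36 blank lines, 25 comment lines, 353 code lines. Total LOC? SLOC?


Total LOC = blank + comment + code
Total LOC = 36 + 25 + 353 = 414
SLOC (source only) = code = 353

Total LOC: 414, SLOC: 353


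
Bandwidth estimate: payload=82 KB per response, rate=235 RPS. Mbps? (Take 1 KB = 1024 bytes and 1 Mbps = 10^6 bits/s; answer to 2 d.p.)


Formula: Mbps = payload_bytes * RPS * 8 / 1e6
Payload per request = 82 KB = 82 * 1024 = 83968 bytes
Total bytes/sec = 83968 * 235 = 19732480
Total bits/sec = 19732480 * 8 = 157859840
Mbps = 157859840 / 1e6 = 157.86

157.86 Mbps


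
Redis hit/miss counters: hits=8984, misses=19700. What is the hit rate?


Formula: hit rate = hits / (hits + misses) * 100
hit rate = 8984 / (8984 + 19700) * 100
hit rate = 8984 / 28684 * 100
hit rate = 31.32%

31.32%


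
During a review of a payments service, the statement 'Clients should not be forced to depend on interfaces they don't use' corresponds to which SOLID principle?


This describes the Interface Segregation Principle (ISP)

Interface Segregation Principle (ISP)


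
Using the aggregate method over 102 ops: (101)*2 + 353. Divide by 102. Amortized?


Formula: Amortized cost = Total cost / Operations
Total cost = (101 * 2) + (1 * 353)
Total cost = 202 + 353 = 555
Amortized = 555 / 102 = 5.4412

5.4412


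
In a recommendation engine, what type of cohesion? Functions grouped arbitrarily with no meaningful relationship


Reasoning: Worst: random grouping
Type: Coincidental cohesion

Coincidental cohesion


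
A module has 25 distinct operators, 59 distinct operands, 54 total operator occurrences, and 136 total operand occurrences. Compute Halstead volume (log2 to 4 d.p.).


Formula: V = N * log2(η), where N = N1 + N2 and η = η1 + η2
η = 25 + 59 = 84
N = 54 + 136 = 190
log2(84) ≈ 6.3923
V = 190 * 6.3923 = 1214.54

1214.54


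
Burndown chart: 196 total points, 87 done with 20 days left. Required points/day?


Formula: Required rate = Remaining points / Days left
Remaining = 196 - 87 = 109 points
Required rate = 109 / 20 = 5.45 points/day

5.45 points/day


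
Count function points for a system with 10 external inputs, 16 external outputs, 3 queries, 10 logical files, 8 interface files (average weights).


UFP = EI*4 + EO*5 + EQ*4 + ILF*10 + EIF*7
UFP = 10*4 + 16*5 + 3*4 + 10*10 + 8*7
UFP = 40 + 80 + 12 + 100 + 56
UFP = 288

288


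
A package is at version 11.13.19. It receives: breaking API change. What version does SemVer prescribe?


Current: 11.13.19
Change category: 'breaking API change' → major bump
SemVer rule: major bump → increment MAJOR, reset MINOR and PATCH to 0
New: 12.0.0

12.0.0


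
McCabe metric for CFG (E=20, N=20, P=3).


Formula: V(G) = E - N + 2P
V(G) = 20 - 20 + 2*3
V(G) = 0 + 6
V(G) = 6

6


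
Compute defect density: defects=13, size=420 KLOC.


Defect density = defects / KLOC
Defect density = 13 / 420
Defect density = 0.031 defects/KLOC

0.031 defects/KLOC


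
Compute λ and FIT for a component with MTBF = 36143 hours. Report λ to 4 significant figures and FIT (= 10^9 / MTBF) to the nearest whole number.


Formula: λ = 1 / MTBF; FIT = λ × 1e9 = 1e9 / MTBF
λ = 1 / 36143 ≈ 2.767e-05 failures/hour
FIT = 1e9 / 36143 ≈ 27668 failures per 1e9 hours (nearest whole number)

λ = 2.767e-05 /h, FIT = 27668


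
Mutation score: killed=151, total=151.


Mutation score = killed / total * 100
Mutation score = 151 / 151 * 100
Mutation score = 100.0%

100.0%


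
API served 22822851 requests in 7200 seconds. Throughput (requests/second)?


Formula: throughput = requests / seconds
throughput = 22822851 / 7200
throughput = 3169.84 requests/second

3169.84 requests/second


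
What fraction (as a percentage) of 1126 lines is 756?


Coverage = covered / total * 100
Coverage = 756 / 1126 * 100
Coverage = 67.14%

67.14%


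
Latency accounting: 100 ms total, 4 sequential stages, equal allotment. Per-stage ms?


Formula: per_stage = total_budget / stages
per_stage = 100 / 4
per_stage = 25.0 ms

25.0 ms


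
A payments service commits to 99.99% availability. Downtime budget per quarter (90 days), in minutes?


Formula: allowed downtime = period * (100 - SLA) / 100
Period (quarter (90 days)) = 129600 minutes
Unavailability fraction = (100 - 99.99) / 100
Allowed downtime = 129600 * (100 - 99.99) / 100
Allowed downtime = 12.96 minutes

12.96 minutes


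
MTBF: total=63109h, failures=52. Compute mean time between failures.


Formula: MTBF = Total operating time / Number of failures
MTBF = 63109 / 52
MTBF = 1213.63 hours

1213.63 hours


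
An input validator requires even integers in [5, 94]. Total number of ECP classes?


Constraint: even integers in [5, 94]
Class 1: x < 5 — out-of-range invalid
Class 2: x in [5,94] but odd — wrong type invalid
Class 3: x in [5,94] and even — valid
Class 4: x > 94 — out-of-range invalid
Total equivalence classes: 4

4 equivalence classes


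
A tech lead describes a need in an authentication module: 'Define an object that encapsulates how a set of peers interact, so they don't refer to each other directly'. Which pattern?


This matches the Mediator pattern

Mediator


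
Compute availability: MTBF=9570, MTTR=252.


Availability = MTBF / (MTBF + MTTR)
Availability = 9570 / (9570 + 252)
Availability = 9570 / 9822
Availability = 97.4343%

97.4343%


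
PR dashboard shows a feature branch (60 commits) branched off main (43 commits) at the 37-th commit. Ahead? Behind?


Common ancestor: commit #37
feature commits after divergence: 60 - 37 = 23
main commits after divergence: 43 - 37 = 6
feature is 23 commits ahead of main
main is 6 commits ahead of feature

feature ahead: 23, main ahead: 6


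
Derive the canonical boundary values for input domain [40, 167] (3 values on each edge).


Range: [40, 167]
Boundaries: just below min, min, min+1, max-1, max, just above max
Values: [39, 40, 41, 166, 167, 168]

[39, 40, 41, 166, 167, 168]


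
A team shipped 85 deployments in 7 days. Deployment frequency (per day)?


Formula: deployments per day = releases / days
= 85 / 7
= 12.143 deploys/day
(equivalently, 85.0 deploys/week)

12.143 deploys/day


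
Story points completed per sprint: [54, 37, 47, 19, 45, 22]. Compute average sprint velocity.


Formula: Avg velocity = Total points / Number of sprints
Points: [54, 37, 47, 19, 45, 22]
Sum = 54 + 37 + 47 + 19 + 45 + 22 = 224
Avg velocity = 224 / 6 = 37.33 points/sprint

37.33 points/sprint


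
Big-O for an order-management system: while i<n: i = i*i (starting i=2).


Reasoning: squaring drives double-exponential growth; iterations ~ log log n
Complexity: O(log log n)

O(log log n)


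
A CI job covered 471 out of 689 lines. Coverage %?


Coverage = covered / total * 100
Coverage = 471 / 689 * 100
Coverage = 68.36%

68.36%


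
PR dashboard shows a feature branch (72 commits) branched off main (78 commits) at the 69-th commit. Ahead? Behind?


Common ancestor: commit #69
feature commits after divergence: 72 - 69 = 3
main commits after divergence: 78 - 69 = 9
feature is 3 commits ahead of main
main is 9 commits ahead of feature

feature ahead: 3, main ahead: 9


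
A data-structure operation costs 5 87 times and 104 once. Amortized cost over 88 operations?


Formula: Amortized cost = Total cost / Operations
Total cost = (87 * 5) + (1 * 104)
Total cost = 435 + 104 = 539
Amortized = 539 / 88 = 6.125

6.125


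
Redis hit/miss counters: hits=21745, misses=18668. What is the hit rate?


Formula: hit rate = hits / (hits + misses) * 100
hit rate = 21745 / (21745 + 18668) * 100
hit rate = 21745 / 40413 * 100
hit rate = 53.81%

53.81%


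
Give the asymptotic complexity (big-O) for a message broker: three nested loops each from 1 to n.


Reasoning: three levels of nesting over n
Complexity: O(n^3)

O(n^3)


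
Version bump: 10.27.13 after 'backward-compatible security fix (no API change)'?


Current: 10.27.13
Change category: 'backward-compatible security fix (no API change)' → patch bump
SemVer rule: patch bump → increment PATCH (MAJOR and MINOR unchanged)
New: 10.27.14

10.27.14


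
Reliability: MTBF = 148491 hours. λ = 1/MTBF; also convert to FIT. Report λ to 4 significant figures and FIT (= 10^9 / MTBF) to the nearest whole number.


Formula: λ = 1 / MTBF; FIT = λ × 1e9 = 1e9 / MTBF
λ = 1 / 148491 ≈ 6.734e-06 failures/hour
FIT = 1e9 / 148491 ≈ 6734 failures per 1e9 hours (nearest whole number)

λ = 6.734e-06 /h, FIT = 6734


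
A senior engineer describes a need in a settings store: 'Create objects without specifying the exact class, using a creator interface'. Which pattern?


This matches the Factory Method pattern

Factory Method


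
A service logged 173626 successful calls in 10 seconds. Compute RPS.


Formula: throughput = requests / seconds
throughput = 173626 / 10
throughput = 17362.6 requests/second

17362.6 requests/second


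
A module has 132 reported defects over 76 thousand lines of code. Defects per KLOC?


Defect density = defects / KLOC
Defect density = 132 / 76
Defect density = 1.737 defects/KLOC

1.737 defects/KLOC


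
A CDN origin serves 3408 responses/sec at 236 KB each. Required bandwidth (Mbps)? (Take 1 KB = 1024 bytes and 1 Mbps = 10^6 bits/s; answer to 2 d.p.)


Formula: Mbps = payload_bytes * RPS * 8 / 1e6
Payload per request = 236 KB = 236 * 1024 = 241664 bytes
Total bytes/sec = 241664 * 3408 = 823590912
Total bits/sec = 823590912 * 8 = 6588727296
Mbps = 6588727296 / 1e6 = 6588.73

6588.73 Mbps


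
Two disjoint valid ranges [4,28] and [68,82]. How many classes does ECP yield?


Valid ranges: [4,28] and [68,82]
Class 1: x < 4 — invalid
Class 2: 4 ≤ x ≤ 28 — valid
Class 3: 28 < x < 68 — invalid (gap between ranges)
Class 4: 68 ≤ x ≤ 82 — valid
Class 5: x > 82 — invalid
Total equivalence classes: 5

5 equivalence classes


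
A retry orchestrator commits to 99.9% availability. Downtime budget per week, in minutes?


Formula: allowed downtime = period * (100 - SLA) / 100
Period (week) = 10080 minutes
Unavailability fraction = (100 - 99.9) / 100
Allowed downtime = 10080 * (100 - 99.9) / 100
Allowed downtime = 10.08 minutes

10.08 minutes


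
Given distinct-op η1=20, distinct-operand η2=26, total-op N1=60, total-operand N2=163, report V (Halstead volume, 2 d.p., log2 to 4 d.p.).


Formula: V = N * log2(η), where N = N1 + N2 and η = η1 + η2
η = 20 + 26 = 46
N = 60 + 163 = 223
log2(46) ≈ 5.5236
V = 223 * 5.5236 = 1231.76

1231.76


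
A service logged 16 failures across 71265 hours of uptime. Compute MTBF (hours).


Formula: MTBF = Total operating time / Number of failures
MTBF = 71265 / 16
MTBF = 4454.06 hours

4454.06 hours


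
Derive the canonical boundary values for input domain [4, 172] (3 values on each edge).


Range: [4, 172]
Boundaries: just below min, min, min+1, max-1, max, just above max
Values: [3, 4, 5, 171, 172, 173]

[3, 4, 5, 171, 172, 173]


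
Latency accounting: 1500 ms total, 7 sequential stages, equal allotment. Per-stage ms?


Formula: per_stage = total_budget / stages
per_stage = 1500 / 7
per_stage = 214.29 ms

214.29 ms


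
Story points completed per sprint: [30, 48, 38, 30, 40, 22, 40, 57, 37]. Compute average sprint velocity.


Formula: Avg velocity = Total points / Number of sprints
Points: [30, 48, 38, 30, 40, 22, 40, 57, 37]
Sum = 30 + 48 + 38 + 30 + 40 + 22 + 40 + 57 + 37 = 342
Avg velocity = 342 / 9 = 38.0 points/sprint

38.0 points/sprint


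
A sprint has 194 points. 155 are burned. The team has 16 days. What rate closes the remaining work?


Formula: Required rate = Remaining points / Days left
Remaining = 194 - 155 = 39 points
Required rate = 39 / 16 = 2.44 points/day

2.44 points/day


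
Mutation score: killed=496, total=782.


Mutation score = killed / total * 100
Mutation score = 496 / 782 * 100
Mutation score = 63.43%

63.43%


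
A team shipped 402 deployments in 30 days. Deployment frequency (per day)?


Formula: deployments per day = releases / days
= 402 / 30
= 13.4 deploys/day
(equivalently, 93.8 deploys/week)

13.4 deploys/day


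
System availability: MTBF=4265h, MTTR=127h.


Availability = MTBF / (MTBF + MTTR)
Availability = 4265 / (4265 + 127)
Availability = 4265 / 4392
Availability = 97.1084%

97.1084%


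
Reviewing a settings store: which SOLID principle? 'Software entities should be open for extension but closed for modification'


This describes the Open/Closed Principle (OCP)

Open/Closed Principle (OCP)


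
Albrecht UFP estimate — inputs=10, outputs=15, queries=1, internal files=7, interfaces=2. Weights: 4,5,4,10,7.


UFP = EI*4 + EO*5 + EQ*4 + ILF*10 + EIF*7
UFP = 10*4 + 15*5 + 1*4 + 7*10 + 2*7
UFP = 40 + 75 + 4 + 70 + 14
UFP = 203

203


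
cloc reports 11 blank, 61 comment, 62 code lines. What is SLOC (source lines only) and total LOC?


Total LOC = blank + comment + code
Total LOC = 11 + 61 + 62 = 134
SLOC (source only) = code = 62

Total LOC: 134, SLOC: 62


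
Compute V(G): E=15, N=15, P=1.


Formula: V(G) = E - N + 2P
V(G) = 15 - 15 + 2*1
V(G) = 0 + 2
V(G) = 2

2


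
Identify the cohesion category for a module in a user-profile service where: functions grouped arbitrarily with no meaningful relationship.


Reasoning: Worst: random grouping
Type: Coincidental cohesion

Coincidental cohesion


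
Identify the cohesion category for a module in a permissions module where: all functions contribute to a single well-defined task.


Reasoning: Best: single purpose
Type: Functional cohesion

Functional cohesion


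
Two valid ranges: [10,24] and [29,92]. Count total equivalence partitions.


Valid ranges: [10,24] and [29,92]
Class 1: x < 10 — invalid
Class 2: 10 ≤ x ≤ 24 — valid
Class 3: 24 < x < 29 — invalid (gap between ranges)
Class 4: 29 ≤ x ≤ 92 — valid
Class 5: x > 92 — invalid
Total equivalence classes: 5

5 equivalence classes


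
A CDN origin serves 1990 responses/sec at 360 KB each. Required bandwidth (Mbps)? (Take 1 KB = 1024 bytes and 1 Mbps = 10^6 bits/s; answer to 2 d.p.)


Formula: Mbps = payload_bytes * RPS * 8 / 1e6
Payload per request = 360 KB = 360 * 1024 = 368640 bytes
Total bytes/sec = 368640 * 1990 = 733593600
Total bits/sec = 733593600 * 8 = 5868748800
Mbps = 5868748800 / 1e6 = 5868.75

5868.75 Mbps


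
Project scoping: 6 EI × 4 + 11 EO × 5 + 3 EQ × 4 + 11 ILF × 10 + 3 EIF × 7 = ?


UFP = EI*4 + EO*5 + EQ*4 + ILF*10 + EIF*7
UFP = 6*4 + 11*5 + 3*4 + 11*10 + 3*7
UFP = 24 + 55 + 12 + 110 + 21
UFP = 222

222


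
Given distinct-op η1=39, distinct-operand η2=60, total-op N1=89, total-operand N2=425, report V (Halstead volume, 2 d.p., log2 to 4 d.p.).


Formula: V = N * log2(η), where N = N1 + N2 and η = η1 + η2
η = 39 + 60 = 99
N = 89 + 425 = 514
log2(99) ≈ 6.6294
V = 514 * 6.6294 = 3407.51

3407.51


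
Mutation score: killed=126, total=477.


Mutation score = killed / total * 100
Mutation score = 126 / 477 * 100
Mutation score = 26.42%

26.42%


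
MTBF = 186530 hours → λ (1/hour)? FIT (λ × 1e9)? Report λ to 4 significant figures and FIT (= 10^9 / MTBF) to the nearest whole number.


Formula: λ = 1 / MTBF; FIT = λ × 1e9 = 1e9 / MTBF
λ = 1 / 186530 ≈ 5.361e-06 failures/hour
FIT = 1e9 / 186530 ≈ 5361 failures per 1e9 hours (nearest whole number)

λ = 5.361e-06 /h, FIT = 5361


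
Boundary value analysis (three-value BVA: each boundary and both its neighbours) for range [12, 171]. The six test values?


Range: [12, 171]
Boundaries: just below min, min, min+1, max-1, max, just above max
Values: [11, 12, 13, 170, 171, 172]

[11, 12, 13, 170, 171, 172]


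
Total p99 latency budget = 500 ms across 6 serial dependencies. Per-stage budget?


Formula: per_stage = total_budget / stages
per_stage = 500 / 6
per_stage = 83.33 ms

83.33 ms


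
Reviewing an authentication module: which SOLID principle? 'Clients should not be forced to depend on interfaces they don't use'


This describes the Interface Segregation Principle (ISP)

Interface Segregation Principle (ISP)


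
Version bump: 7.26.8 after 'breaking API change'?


Current: 7.26.8
Change category: 'breaking API change' → major bump
SemVer rule: major bump → increment MAJOR, reset MINOR and PATCH to 0
New: 8.0.0

8.0.0


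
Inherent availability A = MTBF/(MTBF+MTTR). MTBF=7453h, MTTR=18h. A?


Availability = MTBF / (MTBF + MTTR)
Availability = 7453 / (7453 + 18)
Availability = 7453 / 7471
Availability = 99.7591%

99.7591%


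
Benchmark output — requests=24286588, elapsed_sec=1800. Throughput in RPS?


Formula: throughput = requests / seconds
throughput = 24286588 / 1800
throughput = 13492.55 requests/second

13492.55 requests/second


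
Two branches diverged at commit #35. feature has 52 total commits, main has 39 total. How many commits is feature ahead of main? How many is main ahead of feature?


Common ancestor: commit #35
feature commits after divergence: 52 - 35 = 17
main commits after divergence: 39 - 35 = 4
feature is 17 commits ahead of main
main is 4 commits ahead of feature

feature ahead: 17, main ahead: 4


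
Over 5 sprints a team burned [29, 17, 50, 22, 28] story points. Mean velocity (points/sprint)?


Formula: Avg velocity = Total points / Number of sprints
Points: [29, 17, 50, 22, 28]
Sum = 29 + 17 + 50 + 22 + 28 = 146
Avg velocity = 146 / 5 = 29.2 points/sprint

29.2 points/sprint


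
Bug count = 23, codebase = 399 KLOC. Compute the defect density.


Defect density = defects / KLOC
Defect density = 23 / 399
Defect density = 0.058 defects/KLOC

0.058 defects/KLOC


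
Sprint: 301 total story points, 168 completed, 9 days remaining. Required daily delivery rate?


Formula: Required rate = Remaining points / Days left
Remaining = 301 - 168 = 133 points
Required rate = 133 / 9 = 14.78 points/day

14.78 points/day


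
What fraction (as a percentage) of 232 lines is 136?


Coverage = covered / total * 100
Coverage = 136 / 232 * 100
Coverage = 58.62%

58.62%


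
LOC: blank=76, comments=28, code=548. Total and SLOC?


Total LOC = blank + comment + code
Total LOC = 76 + 28 + 548 = 652
SLOC (source only) = code = 548

Total LOC: 652, SLOC: 548


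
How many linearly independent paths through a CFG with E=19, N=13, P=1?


Formula: V(G) = E - N + 2P
V(G) = 19 - 13 + 2*1
V(G) = 6 + 2
V(G) = 8

8


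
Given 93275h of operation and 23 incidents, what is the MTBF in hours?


Formula: MTBF = Total operating time / Number of failures
MTBF = 93275 / 23
MTBF = 4055.43 hours

4055.43 hours


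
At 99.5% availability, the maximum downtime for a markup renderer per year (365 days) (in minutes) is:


Formula: allowed downtime = period * (100 - SLA) / 100
Period (year (365 days)) = 525600 minutes
Unavailability fraction = (100 - 99.5) / 100
Allowed downtime = 525600 * (100 - 99.5) / 100
Allowed downtime = 2628.0 minutes

2628.0 minutes


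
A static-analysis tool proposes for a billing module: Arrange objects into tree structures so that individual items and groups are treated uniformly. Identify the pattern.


This matches the Composite pattern

Composite


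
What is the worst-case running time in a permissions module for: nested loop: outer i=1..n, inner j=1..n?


Reasoning: n iterations times n iterations
Complexity: O(n^2)

O(n^2)


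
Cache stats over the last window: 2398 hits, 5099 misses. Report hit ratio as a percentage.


Formula: hit rate = hits / (hits + misses) * 100
hit rate = 2398 / (2398 + 5099) * 100
hit rate = 2398 / 7497 * 100
hit rate = 31.99%

31.99%


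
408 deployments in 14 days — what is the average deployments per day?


Formula: deployments per day = releases / days
= 408 / 14
= 29.143 deploys/day
(equivalently, 204.0 deploys/week)

29.143 deploys/day


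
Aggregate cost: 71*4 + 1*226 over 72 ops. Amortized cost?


Formula: Amortized cost = Total cost / Operations
Total cost = (71 * 4) + (1 * 226)
Total cost = 284 + 226 = 510
Amortized = 510 / 72 = 7.0833

7.0833


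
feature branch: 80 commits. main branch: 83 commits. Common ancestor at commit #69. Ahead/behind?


Common ancestor: commit #69
feature commits after divergence: 80 - 69 = 11
main commits after divergence: 83 - 69 = 14
feature is 11 commits ahead of main
main is 14 commits ahead of feature

feature ahead: 11, main ahead: 14


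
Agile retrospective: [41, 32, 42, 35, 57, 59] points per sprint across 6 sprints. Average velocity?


Formula: Avg velocity = Total points / Number of sprints
Points: [41, 32, 42, 35, 57, 59]
Sum = 41 + 32 + 42 + 35 + 57 + 59 = 266
Avg velocity = 266 / 6 = 44.33 points/sprint

44.33 points/sprint


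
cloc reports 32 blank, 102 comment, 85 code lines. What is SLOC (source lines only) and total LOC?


Total LOC = blank + comment + code
Total LOC = 32 + 102 + 85 = 219
SLOC (source only) = code = 85

Total LOC: 219, SLOC: 85


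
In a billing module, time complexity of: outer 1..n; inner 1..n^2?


Reasoning: n times n^2
Complexity: O(n^3)

O(n^3)


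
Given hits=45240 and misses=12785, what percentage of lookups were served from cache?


Formula: hit rate = hits / (hits + misses) * 100
hit rate = 45240 / (45240 + 12785) * 100
hit rate = 45240 / 58025 * 100
hit rate = 77.97%

77.97%


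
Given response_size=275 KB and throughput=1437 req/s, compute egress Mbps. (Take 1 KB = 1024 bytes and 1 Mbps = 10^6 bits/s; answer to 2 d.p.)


Formula: Mbps = payload_bytes * RPS * 8 / 1e6
Payload per request = 275 KB = 275 * 1024 = 281600 bytes
Total bytes/sec = 281600 * 1437 = 404659200
Total bits/sec = 404659200 * 8 = 3237273600
Mbps = 3237273600 / 1e6 = 3237.27

3237.27 Mbps


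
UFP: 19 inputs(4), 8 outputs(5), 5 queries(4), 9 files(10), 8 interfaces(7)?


UFP = EI*4 + EO*5 + EQ*4 + ILF*10 + EIF*7
UFP = 19*4 + 8*5 + 5*4 + 9*10 + 8*7
UFP = 76 + 40 + 20 + 90 + 56
UFP = 282

282


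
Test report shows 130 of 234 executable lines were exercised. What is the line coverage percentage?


Coverage = covered / total * 100
Coverage = 130 / 234 * 100
Coverage = 55.56%

55.56%


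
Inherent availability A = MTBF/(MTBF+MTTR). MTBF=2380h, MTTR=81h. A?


Availability = MTBF / (MTBF + MTTR)
Availability = 2380 / (2380 + 81)
Availability = 2380 / 2461
Availability = 96.7087%

96.7087%


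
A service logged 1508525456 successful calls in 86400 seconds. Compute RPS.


Formula: throughput = requests / seconds
throughput = 1508525456 / 86400
throughput = 17459.79 requests/second

17459.79 requests/second


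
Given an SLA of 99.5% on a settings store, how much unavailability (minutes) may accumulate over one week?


Formula: allowed downtime = period * (100 - SLA) / 100
Period (week) = 10080 minutes
Unavailability fraction = (100 - 99.5) / 100
Allowed downtime = 10080 * (100 - 99.5) / 100
Allowed downtime = 50.4 minutes

50.4 minutes


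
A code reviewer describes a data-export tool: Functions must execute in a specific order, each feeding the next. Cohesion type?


Reasoning: Output of one is input to next
Type: Sequential cohesion

Sequential cohesion


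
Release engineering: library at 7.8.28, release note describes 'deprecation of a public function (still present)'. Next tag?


Current: 7.8.28
Change category: 'deprecation of a public function (still present)' → minor bump
SemVer rule: minor bump → increment MINOR, reset PATCH to 0 (MAJOR unchanged)
New: 7.9.0

7.9.0


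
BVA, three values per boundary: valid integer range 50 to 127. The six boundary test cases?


Range: [50, 127]
Boundaries: just below min, min, min+1, max-1, max, just above max
Values: [49, 50, 51, 126, 127, 128]

[49, 50, 51, 126, 127, 128]


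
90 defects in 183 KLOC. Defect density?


Defect density = defects / KLOC
Defect density = 90 / 183
Defect density = 0.492 defects/KLOC

0.492 defects/KLOC


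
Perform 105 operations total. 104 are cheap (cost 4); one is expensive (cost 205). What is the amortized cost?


Formula: Amortized cost = Total cost / Operations
Total cost = (104 * 4) + (1 * 205)
Total cost = 416 + 205 = 621
Amortized = 621 / 105 = 5.9143

5.9143


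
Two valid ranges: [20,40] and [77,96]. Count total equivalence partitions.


Valid ranges: [20,40] and [77,96]
Class 1: x < 20 — invalid
Class 2: 20 ≤ x ≤ 40 — valid
Class 3: 40 < x < 77 — invalid (gap between ranges)
Class 4: 77 ≤ x ≤ 96 — valid
Class 5: x > 96 — invalid
Total equivalence classes: 5

5 equivalence classes


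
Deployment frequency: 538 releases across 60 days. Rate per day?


Formula: deployments per day = releases / days
= 538 / 60
= 8.967 deploys/day
(equivalently, 62.77 deploys/week)

8.967 deploys/day


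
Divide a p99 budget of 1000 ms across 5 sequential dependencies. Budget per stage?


Formula: per_stage = total_budget / stages
per_stage = 1000 / 5
per_stage = 200.0 ms

200.0 ms


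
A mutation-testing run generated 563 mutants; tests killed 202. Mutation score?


Mutation score = killed / total * 100
Mutation score = 202 / 563 * 100
Mutation score = 35.88%

35.88%


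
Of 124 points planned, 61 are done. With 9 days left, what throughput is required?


Formula: Required rate = Remaining points / Days left
Remaining = 124 - 61 = 63 points
Required rate = 63 / 9 = 7.0 points/day

7.0 points/day


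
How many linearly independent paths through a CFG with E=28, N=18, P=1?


Formula: V(G) = E - N + 2P
V(G) = 28 - 18 + 2*1
V(G) = 10 + 2
V(G) = 12

12


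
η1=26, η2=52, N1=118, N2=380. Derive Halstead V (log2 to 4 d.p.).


Formula: V = N * log2(η), where N = N1 + N2 and η = η1 + η2
η = 26 + 52 = 78
N = 118 + 380 = 498
log2(78) ≈ 6.2854
V = 498 * 6.2854 = 3130.13

3130.13


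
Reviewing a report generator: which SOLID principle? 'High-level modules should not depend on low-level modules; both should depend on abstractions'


This describes the Dependency Inversion Principle (DIP)

Dependency Inversion Principle (DIP)


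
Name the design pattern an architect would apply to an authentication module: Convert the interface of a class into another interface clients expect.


This matches the Adapter pattern

Adapter


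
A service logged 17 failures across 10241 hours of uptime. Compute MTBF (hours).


Formula: MTBF = Total operating time / Number of failures
MTBF = 10241 / 17
MTBF = 602.41 hours

602.41 hours


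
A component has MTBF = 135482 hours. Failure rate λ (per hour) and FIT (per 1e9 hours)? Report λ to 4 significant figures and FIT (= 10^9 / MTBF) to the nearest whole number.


Formula: λ = 1 / MTBF; FIT = λ × 1e9 = 1e9 / MTBF
λ = 1 / 135482 ≈ 7.381e-06 failures/hour
FIT = 1e9 / 135482 ≈ 7381 failures per 1e9 hours (nearest whole number)

λ = 7.381e-06 /h, FIT = 7381


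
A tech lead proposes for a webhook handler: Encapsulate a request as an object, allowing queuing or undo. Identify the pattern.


This matches the Command pattern

Command


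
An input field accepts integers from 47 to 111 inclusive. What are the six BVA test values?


Range: [47, 111]
Boundaries: just below min, min, min+1, max-1, max, just above max
Values: [46, 47, 48, 110, 111, 112]

[46, 47, 48, 110, 111, 112]


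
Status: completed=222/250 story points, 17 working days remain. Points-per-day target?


Formula: Required rate = Remaining points / Days left
Remaining = 250 - 222 = 28 points
Required rate = 28 / 17 = 1.65 points/day

1.65 points/day


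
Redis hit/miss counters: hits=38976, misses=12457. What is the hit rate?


Formula: hit rate = hits / (hits + misses) * 100
hit rate = 38976 / (38976 + 12457) * 100
hit rate = 38976 / 51433 * 100
hit rate = 75.78%

75.78%


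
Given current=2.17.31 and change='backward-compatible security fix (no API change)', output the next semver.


Current: 2.17.31
Change category: 'backward-compatible security fix (no API change)' → patch bump
SemVer rule: patch bump → increment PATCH (MAJOR and MINOR unchanged)
New: 2.17.32

2.17.32


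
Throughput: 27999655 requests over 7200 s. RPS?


Formula: throughput = requests / seconds
throughput = 27999655 / 7200
throughput = 3888.84 requests/second

3888.84 requests/second


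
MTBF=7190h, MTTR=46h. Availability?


Availability = MTBF / (MTBF + MTTR)
Availability = 7190 / (7190 + 46)
Availability = 7190 / 7236
Availability = 99.3643%

99.3643%


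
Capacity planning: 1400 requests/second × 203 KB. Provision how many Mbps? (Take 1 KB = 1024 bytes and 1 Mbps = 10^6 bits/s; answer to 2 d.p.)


Formula: Mbps = payload_bytes * RPS * 8 / 1e6
Payload per request = 203 KB = 203 * 1024 = 207872 bytes
Total bytes/sec = 207872 * 1400 = 291020800
Total bits/sec = 291020800 * 8 = 2328166400
Mbps = 2328166400 / 1e6 = 2328.17

2328.17 Mbps


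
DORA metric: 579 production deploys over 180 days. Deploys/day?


Formula: deployments per day = releases / days
= 579 / 180
= 3.217 deploys/day
(equivalently, 22.52 deploys/week)

3.217 deploys/day


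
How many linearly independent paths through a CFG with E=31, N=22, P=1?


Formula: V(G) = E - N + 2P
V(G) = 31 - 22 + 2*1
V(G) = 9 + 2
V(G) = 11

11


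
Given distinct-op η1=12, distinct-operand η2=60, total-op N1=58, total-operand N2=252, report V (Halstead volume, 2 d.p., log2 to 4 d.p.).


Formula: V = N * log2(η), where N = N1 + N2 and η = η1 + η2
η = 12 + 60 = 72
N = 58 + 252 = 310
log2(72) ≈ 6.1699
V = 310 * 6.1699 = 1912.67

1912.67


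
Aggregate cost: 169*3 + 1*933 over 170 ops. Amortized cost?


Formula: Amortized cost = Total cost / Operations
Total cost = (169 * 3) + (1 * 933)
Total cost = 507 + 933 = 1440
Amortized = 1440 / 170 = 8.4706

8.4706


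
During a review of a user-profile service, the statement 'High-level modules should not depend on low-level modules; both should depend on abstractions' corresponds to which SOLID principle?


This describes the Dependency Inversion Principle (DIP)

Dependency Inversion Principle (DIP)


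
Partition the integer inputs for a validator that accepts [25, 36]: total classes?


Valid range: [25, 36]
Class 1: x < 25 — invalid
Class 2: 25 ≤ x ≤ 36 — valid
Class 3: x > 36 — invalid
Total equivalence classes: 3

3 equivalence classes


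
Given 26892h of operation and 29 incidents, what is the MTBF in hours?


Formula: MTBF = Total operating time / Number of failures
MTBF = 26892 / 29
MTBF = 927.31 hours

927.31 hours


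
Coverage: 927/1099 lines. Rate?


Coverage = covered / total * 100
Coverage = 927 / 1099 * 100
Coverage = 84.35%

84.35%


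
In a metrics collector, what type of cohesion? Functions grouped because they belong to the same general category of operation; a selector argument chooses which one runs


Reasoning: Grouped by category of activity, not by data or sequence
Type: Logical cohesion

Logical cohesion


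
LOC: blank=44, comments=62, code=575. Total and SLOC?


Total LOC = blank + comment + code
Total LOC = 44 + 62 + 575 = 681
SLOC (source only) = code = 575

Total LOC: 681, SLOC: 575


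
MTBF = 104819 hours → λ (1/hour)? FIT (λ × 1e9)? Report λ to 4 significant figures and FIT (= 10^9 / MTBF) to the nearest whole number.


Formula: λ = 1 / MTBF; FIT = λ × 1e9 = 1e9 / MTBF
λ = 1 / 104819 ≈ 9.540e-06 failures/hour
FIT = 1e9 / 104819 ≈ 9540 failures per 1e9 hours (nearest whole number)

λ = 9.540e-06 /h, FIT = 9540


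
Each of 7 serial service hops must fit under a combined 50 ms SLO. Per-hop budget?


Formula: per_stage = total_budget / stages
per_stage = 50 / 7
per_stage = 7.14 ms

7.14 ms


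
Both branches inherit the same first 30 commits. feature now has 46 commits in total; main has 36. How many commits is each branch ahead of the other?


Common ancestor: commit #30
feature commits after divergence: 46 - 30 = 16
main commits after divergence: 36 - 30 = 6
feature is 16 commits ahead of main
main is 6 commits ahead of feature

feature ahead: 16, main ahead: 6
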